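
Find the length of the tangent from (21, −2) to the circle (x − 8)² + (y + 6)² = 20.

√165

Centre (8, −6), r² = 20. |PO|² = (13)² + (4)² = 185.
The tangent meets the radius at right angles, so tangent² = |PO|² − r² = 185 − 20 = 165.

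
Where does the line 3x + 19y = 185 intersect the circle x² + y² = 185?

From the line, y = (185 − 3x)/19. Substituting:
370x² − 1110x − 32560 = 0  ⟹  x² − 3x − 88 = 0
x = 11 or x = −8, giving (11, 8) and (−8, 11).

(−8, 11) and (11, 8)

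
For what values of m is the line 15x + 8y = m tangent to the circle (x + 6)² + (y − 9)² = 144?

Tangency holds when the distance from the centre (−6, 9) to the line equals the radius 12:
|15·(−6) + 8·9 − m| / √289 = 12
|m − (−18)| = 12·17, so m = 186 or m = −222.

m = −222 or m = 186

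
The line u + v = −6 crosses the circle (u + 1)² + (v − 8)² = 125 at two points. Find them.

(−12, 6) and (−3, −3)

From the line, v = −u − 6. Substituting:
2u² + 30u + 72 = 0  ⟹  u² + 15u + 36 = 0
u = −3 or u = −12, giving (−3, −3) and (−12, 6).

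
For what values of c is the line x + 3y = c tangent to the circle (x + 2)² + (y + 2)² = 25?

c = −8 ± 5√10

For a tangent, require d(centre, line) = r = 5.
|1·(−2) + 3·(−2) − c| / √10 = 5
|c − (−8)| = 5√10.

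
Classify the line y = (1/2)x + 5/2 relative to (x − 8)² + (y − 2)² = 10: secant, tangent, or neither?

neither

Substituting the line into the circle gives 5x² − 62x + 217 = 0.
Δ = 3844 − 4340 = −496.
No real roots: the line does not meet the circle.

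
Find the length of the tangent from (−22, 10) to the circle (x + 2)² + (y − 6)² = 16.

The centre is (−2, 6) and r = 4. The square of the distance from P to the centre is 400 + 16 = 416.
Power of the point: PT² = |PO|² − r² = 400, so PT = 20.

20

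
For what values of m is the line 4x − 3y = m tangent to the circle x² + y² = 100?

Tangency holds when the distance from the centre (0, 0) to the line equals the radius 10:
|4·0 − 3·0 − m| / √25 = 10
|m| = 10·5, so m = 50 or m = −50.

m = −50 or m = 50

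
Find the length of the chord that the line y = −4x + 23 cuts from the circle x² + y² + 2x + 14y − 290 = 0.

8√17

Substitute y = −4x + 23:
17x² − 238x + 561 = 0  ⟹  x² − 14x + 33 = 0
x = 11 or x = 3, giving (11, −21) and (3, 11).
Chord length = distance between (11, −21) and (3, 11) = √1088 = 8√17.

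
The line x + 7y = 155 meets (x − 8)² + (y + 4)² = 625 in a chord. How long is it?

Substitute y = (155 − x)/7:
50x² − 1150x + 6000 = 0  ⟹  x² − 23x + 120 = 0
x = 15 or x = 8, giving (15, 20) and (8, 21).
|(15, 20) − (8, 21)| = √((7)² + (−1)²) = 5√2.

5√2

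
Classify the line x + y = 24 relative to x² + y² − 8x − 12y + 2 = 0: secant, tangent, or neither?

neither

Substituting the line into the circle gives 2x² − 44x + 290 = 0.
Discriminant = (−44)² − 4·2·(290) = −384 < 0.
No real roots: the line does not meet the circle.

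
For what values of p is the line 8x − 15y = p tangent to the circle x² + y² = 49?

For a tangent, require d(centre, line) = r = 7.
|8·0 − 15·0 − p| / √289 = 7
|p| = 7·17, so p = 119 or p = −119.

p = −119 or p = 119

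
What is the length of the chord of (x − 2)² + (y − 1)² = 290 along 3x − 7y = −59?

Substitute y = (59 + 3x)/7:
58x² + 116x − 11310 = 0  ⟹  x² + 2x − 195 = 0
x = 13 or x = −15, giving (13, 14) and (−15, 2).
|(13, 14) − (−15, 2)| = √((28)² + (12)²) = 4√58.

4√58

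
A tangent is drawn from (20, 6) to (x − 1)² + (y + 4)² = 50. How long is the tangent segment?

√411

Centre (1, −4), r² = 50. |PO|² = (19)² + (10)² = 461.
Power of the point: PT² = |PO|² − r² = 411, so PT = √411.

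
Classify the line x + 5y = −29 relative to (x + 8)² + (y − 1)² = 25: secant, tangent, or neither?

Substituting the line into the circle gives 26x² + 468x + 2131 = 0.
Δ = 219024 − 221624 = −2600.
No real roots: the line does not meet the circle.

neither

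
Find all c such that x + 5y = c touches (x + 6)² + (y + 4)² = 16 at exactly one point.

c = −26 ± 4√26

The line touches the circle iff its distance from (−6, −4) is 4:
|1·(−6) + 5·(−4) − c| / √26 = 4
|c − (−26)| = 4√26.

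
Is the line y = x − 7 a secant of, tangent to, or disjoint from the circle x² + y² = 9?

disjoint

Substituting the line into the circle gives 2x² − 14x + 40 = 0.
Δ = 196 − 320 = −124.
No real roots: the line does not meet the circle.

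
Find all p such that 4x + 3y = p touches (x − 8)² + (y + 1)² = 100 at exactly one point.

Tangency holds when the distance from the centre (8, −1) to the line equals the radius 10:
|4·8 + 3·(−1) − p| / √25 = 10
|p − (29)| = 10·5, so p = 79 or p = −21.

p = −21 or p = 79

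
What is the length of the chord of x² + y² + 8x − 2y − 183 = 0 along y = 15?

From the line, y = 15. Substituting:
x² + 8x + 12 = 0
x = −2 or x = −6, giving (−2, 15) and (−6, 15).
|(−2, 15) − (−6, 15)| = √((4)² + (0)²) = 4.

4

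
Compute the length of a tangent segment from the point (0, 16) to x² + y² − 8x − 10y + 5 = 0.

With centre O = (4, 5), |OP|² = 137 and r² = 36.
Power of the point: PT² = |PO|² − r² = 101, so PT = √101.

√101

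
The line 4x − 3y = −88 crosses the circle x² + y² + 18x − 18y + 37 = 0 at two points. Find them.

(−19, 4) and (−7, 20)

Substitute y = (88 + 4x)/3:
25x² + 650x + 3325 = 0  ⟹  x² + 26x + 133 = 0
x = −7 or x = −19, giving (−7, 20) and (−19, 4).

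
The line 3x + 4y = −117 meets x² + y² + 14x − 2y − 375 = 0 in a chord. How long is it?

10

From the line, y = (−117 − 3x)/4. Substituting:
25x² + 950x + 8625 = 0  ⟹  x² + 38x + 345 = 0
x = −15 or x = −23, giving (−15, −18) and (−23, −12).
|(−15, −18) − (−23, −12)| = √((8)² + (−6)²) = 10.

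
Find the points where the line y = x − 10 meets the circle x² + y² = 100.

(0, −10) and (10, 0)

Substitute y = x − 10:
2x² − 20x = 0  ⟹  x² − 10x = 0
x = 10 or x = 0, giving (10, 0) and (0, −10).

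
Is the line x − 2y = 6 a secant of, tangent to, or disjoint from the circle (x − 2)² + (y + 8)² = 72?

Substituting the line into the circle gives 5x² + 4x − 172 = 0.
Δ = 16 − (−3440) = 3456.
Two real roots: the line is a secant.

secant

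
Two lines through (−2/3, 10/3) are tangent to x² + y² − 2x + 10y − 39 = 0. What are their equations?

Write the tangent as mx − y + (10/3 − m·(−2/3)) = 0 and set its distance from the centre to √65:
(5/3m − (−25/3))² = 65(m² + 1)
56m² − 25m − 4 = 0, so m = 4/7 or m = −1/8.
With m = 4/7: 4x − 7y = −26. With m = −1/8: x + 8y = 26.

4x − 7y = −26 and x + 8y = 26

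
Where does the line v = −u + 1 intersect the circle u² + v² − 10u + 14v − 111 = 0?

(−3, 4) and (16, −15)

Substitute v = −u + 1:
2u² − 26u − 96 = 0  ⟹  u² − 13u − 48 = 0
u = 16 or u = −3, giving (16, −15) and (−3, 4).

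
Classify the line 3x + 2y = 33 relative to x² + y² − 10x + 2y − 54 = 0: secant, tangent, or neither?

Substituting the line into the circle gives 13x² − 250x + 1005 = 0.
Discriminant = (−250)² − 4·13·(1005) = 10240 > 0.
Two real roots: the line is a secant.

secant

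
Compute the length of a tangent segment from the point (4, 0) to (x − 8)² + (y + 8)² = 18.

√62

With centre O = (8, −8), |OP|² = 80 and r² = 18.
The tangent meets the radius at right angles, so tangent² = |PO|² − r² = 80 − 18 = 62.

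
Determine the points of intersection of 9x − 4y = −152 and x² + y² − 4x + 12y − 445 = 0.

From the line, y = (152 + 9x)/4. Substituting:
97x² + 3104x + 23280 = 0  ⟹  x² + 32x + 240 = 0
x = −12 or x = −20, giving (−12, 11) and (−20, −7).

(−20, −7) and (−12, 11)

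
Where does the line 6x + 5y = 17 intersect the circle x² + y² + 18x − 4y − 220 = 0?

(−13, 19) and (7, −5)

From the line, y = (17 − 6x)/5. Substituting:
61x² + 366x − 5551 = 0  ⟹  x² + 6x − 91 = 0
x = 7 or x = −13, giving (7, −5) and (−13, 19).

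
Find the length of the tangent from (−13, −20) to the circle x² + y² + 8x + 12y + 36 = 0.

The centre is (−4, −6) and r = 4. The square of the distance from P to the centre is 81 + 196 = 277.
Power of the point: PT² = |PO|² − r² = 261, so PT = 3√29.

3√29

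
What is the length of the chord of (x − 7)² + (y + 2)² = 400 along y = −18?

24

Express y = −18 and substitute into the circle:
x² − 14x − 95 = 0
x = 19 or x = −5, giving (19, −18) and (−5, −18).
|(19, −18) − (−5, −18)| = √((24)² + (0)²) = 24.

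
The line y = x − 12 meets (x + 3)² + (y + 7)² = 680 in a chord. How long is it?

36√2

Express y = x − 12 and substitute into the circle:
2x² − 4x − 646 = 0  ⟹  x² − 2x − 323 = 0
x = 19 or x = −17, giving (19, 7) and (−17, −29).
|(19, 7) − (−17, −29)| = √((36)² + (36)²) = 36√2.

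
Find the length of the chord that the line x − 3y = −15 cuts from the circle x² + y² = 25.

√10

Substitute y = (15 + x)/3:
10x² + 30x = 0  ⟹  x² + 3x = 0
x = 0 or x = −3, giving (0, 5) and (−3, 4).
Chord length = distance between (0, 5) and (−3, 4) = √10 = √10.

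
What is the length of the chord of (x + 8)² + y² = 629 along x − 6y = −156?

Centre (−8, 0), r² = 629. Perpendicular distance d from centre to line = |148| / √37 = 148/√37.
Half the chord is √(r² − d²) = √(37), so the full chord is 2√37.

2√37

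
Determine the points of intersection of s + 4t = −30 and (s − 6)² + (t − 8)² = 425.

(−10, −5) and (14, −11)

From the line, t = (−30 − s)/4. Substituting:
17s² − 68s − 2380 = 0  ⟹  s² − 4s − 140 = 0
s = 14 or s = −10, giving (14, −11) and (−10, −5).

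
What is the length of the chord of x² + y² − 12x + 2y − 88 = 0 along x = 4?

22

The line gives x = 4. Substituting into the circle:
y² + 2y − 120 = 0
y = 10 or y = −12, giving (4, 10) and (4, −12).
Chord length = distance between (4, 10) and (4, −12) = √484 = 22.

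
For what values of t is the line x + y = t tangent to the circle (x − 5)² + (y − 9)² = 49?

Tangency holds when the distance from the centre (5, 9) to the line equals the radius 7:
|1·5 + 1·9 − t| / √2 = 7
|t − (14)| = 7√2.

t = 14 ± 7√2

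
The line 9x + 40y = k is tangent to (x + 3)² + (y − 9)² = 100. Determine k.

The line touches the circle iff its distance from (−3, 9) is 10:
|9·(−3) + 40·9 − k| / √1681 = 10
|k − (333)| = 10·41, so k = 743 or k = −77.

k = −77 or k = 743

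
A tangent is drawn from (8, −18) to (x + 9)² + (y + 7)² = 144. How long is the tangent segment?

Centre (−9, −7), r² = 144. |PO|² = (17)² + (−11)² = 410.
By the tangent–radius right angle, tangent length = √(|PO|² − r²) = √266.

√266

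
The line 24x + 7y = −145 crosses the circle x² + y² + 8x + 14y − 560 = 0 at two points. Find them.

Express y = (−145 − 24x)/7 and substitute into the circle:
625x² + 5000x − 20625 = 0  ⟹  x² + 8x − 33 = 0
x = 3 or x = −11, giving (3, −31) and (−11, 17).

(−11, 17) and (3, −31)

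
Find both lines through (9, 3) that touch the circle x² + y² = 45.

Write the tangent as mx − y + (3 − m·(9)) = 0 and set its distance from the centre to 3√5:
[m·(−9) − (−3)]² = 45(m² + 1)
2m² − 3m − 2 = 0, so m = −1/2 or m = 2.
Through (9, 3) these give x + 2y = 15 and 2x − y = 15.

x + 2y = 15 and 2x − y = 15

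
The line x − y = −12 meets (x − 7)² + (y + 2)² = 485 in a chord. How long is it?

23√2

Centre (7, −2), r² = 485. Perpendicular distance d from centre to line = |21| / √2 = 21/√2.
Half the chord is √(r² − d²) = √(529/2), so the full chord is 23√2.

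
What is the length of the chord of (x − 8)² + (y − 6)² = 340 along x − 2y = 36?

4√5

The distance from (8, 6) to the line is 40/√5, and r² = 340.
Half the chord is √(r² − d²) = √(20), so the full chord is 4√5.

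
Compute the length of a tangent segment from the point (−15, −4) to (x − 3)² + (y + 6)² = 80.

Centre (3, −6), r² = 80. |PO|² = (−18)² + (2)² = 328.
The tangent meets the radius at right angles, so tangent² = |PO|² − r² = 328 − 80 = 248.

2√62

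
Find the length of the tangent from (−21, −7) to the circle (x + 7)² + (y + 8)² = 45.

2√38

With centre O = (−7, −8), |OP|² = 197 and r² = 45.
Power of the point: PT² = |PO|² − r² = 152, so PT = 2√38.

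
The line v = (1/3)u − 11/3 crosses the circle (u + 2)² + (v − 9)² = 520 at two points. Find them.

From the line, v = (−11 + u)/3. Substituting:
10u² − 40u − 3200 = 0  ⟹  u² − 4u − 320 = 0
u = 20 or u = −16, giving (20, 3) and (−16, −9).

(−16, −9) and (20, 3)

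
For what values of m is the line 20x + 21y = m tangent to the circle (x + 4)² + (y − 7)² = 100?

m = −223 or m = 357

The line touches the circle iff its distance from (−4, 7) is 10:
|20·(−4) + 21·7 − m| / √841 = 10
|m − (67)| = 10·29, so m = 357 or m = −223.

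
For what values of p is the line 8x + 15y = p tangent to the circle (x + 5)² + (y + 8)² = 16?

The line touches the circle iff its distance from (−5, −8) is 4:
|8·(−5) + 15·(−8) − p| / √289 = 4
|p − (−160)| = 4·17, so p = −92 or p = −228.

p = −228 or p = −92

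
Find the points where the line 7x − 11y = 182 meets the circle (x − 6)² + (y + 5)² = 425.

(−7, −21) and (26, 0)

Substitute y = (−182 + 7x)/11:
170x² − 3230x − 30940 = 0  ⟹  x² − 19x − 182 = 0
x = 26 or x = −7, giving (26, 0) and (−7, −21).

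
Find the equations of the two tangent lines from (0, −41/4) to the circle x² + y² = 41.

A line y − (−41/4) = m(x − (0)) is tangent when its distance from (0, 0) is √41:
[m·(0) − (41/4)]² = 41(m² + 1)
16m² − 25 = 0, so m = −5/4 or m = 5/4.
Through (0, −41/4) these give 5x + 4y = −41 and 5x − 4y = 41.

5x + 4y = −41 and 5x − 4y = 41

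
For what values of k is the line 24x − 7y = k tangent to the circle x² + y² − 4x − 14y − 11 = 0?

k = −201 or k = 199

Tangency holds when the distance from the centre (2, 7) to the line equals the radius 8:
|24·2 − 7·7 − k| / √625 = 8
|k − (−1)| = 8·25, so k = 199 or k = −201.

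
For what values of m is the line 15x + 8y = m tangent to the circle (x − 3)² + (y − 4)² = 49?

For a tangent, require d(centre, line) = r = 7.
|15·3 + 8·4 − m| / √289 = 7
|m − (77)| = 7·17, so m = 196 or m = −42.

m = −42 or m = 196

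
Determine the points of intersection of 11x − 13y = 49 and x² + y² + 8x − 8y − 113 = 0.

Express y = (−49 + 11x)/13 and substitute into the circle:
290x² − 870x − 11600 = 0  ⟹  x² − 3x − 40 = 0
x = 8 or x = −5, giving (8, 3) and (−5, −8).

(−5, −8) and (8, 3)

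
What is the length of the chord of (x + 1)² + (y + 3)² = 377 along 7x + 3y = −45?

The distance from (−1, −3) to the line is 29/√58, and r² = 377.
Half the chord is √(r² − d²) = √(725/2), so the full chord is 5√58.

5√58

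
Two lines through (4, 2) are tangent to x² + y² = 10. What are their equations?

Write the tangent as mx − y + (2 − m·(4)) = 0 and set its distance from the centre to √10:
(−4m − (−2))² = 10(m² + 1)
3m² − 8m − 3 = 0, so m = −1/3 or m = 3.
With m = −1/3: x + 3y = 10. With m = 3: 3x − y = 10.

x + 3y = 10 and 3x − y = 10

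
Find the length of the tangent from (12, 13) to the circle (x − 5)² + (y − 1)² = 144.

With centre O = (5, 1), |OP|² = 193 and r² = 144.
The tangent meets the radius at right angles, so tangent² = |PO|² − r² = 193 − 144 = 49.

7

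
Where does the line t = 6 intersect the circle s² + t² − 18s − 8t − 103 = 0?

Substitute t = 6:
s² − 18s − 115 = 0
s = 23 or s = −5, giving (23, 6) and (−5, 6).

(−5, 6) and (23, 6)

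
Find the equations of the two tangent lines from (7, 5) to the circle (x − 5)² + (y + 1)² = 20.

Let a tangent through (7, 5) have slope m. Its distance from (5, −1) must equal 2√5:
(−2m − (−6))² = 20(m² + 1)
2m² + 3m − 2 = 0, so m = −2 or m = 1/2.
Through (7, 5) these give 2x + y = 19 and x − 2y = −3.

2x + y = 19 and x − 2y = −3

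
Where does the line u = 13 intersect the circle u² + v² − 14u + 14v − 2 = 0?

(13, −15) and (13, 1)

The line gives u = 13. Substituting into the circle:
v² + 14v − 15 = 0
v = 1 or v = −15, giving (13, 1) and (13, −15).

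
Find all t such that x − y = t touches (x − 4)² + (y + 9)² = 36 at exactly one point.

For a tangent, require d(centre, line) = r = 6.
|1·4 − 1·(−9) − t| / √2 = 6
|t − (13)| = 6√2.

t = 13 ± 6√2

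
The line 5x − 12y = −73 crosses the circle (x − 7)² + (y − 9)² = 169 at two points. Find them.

(−5, 4) and (19, 14)

From the line, y = (73 + 5x)/12. Substituting:
169x² − 2366x − 16055 = 0  ⟹  x² − 14x − 95 = 0
x = 19 or x = −5, giving (19, 14) and (−5, 4).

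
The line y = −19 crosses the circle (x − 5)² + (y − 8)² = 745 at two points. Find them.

(1, −19) and (9, −19)

From the line, y = −19. Substituting:
x² − 10x + 9 = 0
x = 9 or x = 1, giving (9, −19) and (1, −19).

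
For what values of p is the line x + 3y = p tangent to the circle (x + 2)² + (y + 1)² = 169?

The line touches the circle iff its distance from (−2, −1) is 13:
|1·(−2) + 3·(−1) − p| / √10 = 13
|p − (−5)| = 13√10.

p = −5 ± 13√10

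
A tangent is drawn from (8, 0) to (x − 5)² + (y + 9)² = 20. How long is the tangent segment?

√70

With centre O = (5, −9), |OP|² = 90 and r² = 20.
The tangent meets the radius at right angles, so tangent² = |PO|² − r² = 90 − 20 = 70.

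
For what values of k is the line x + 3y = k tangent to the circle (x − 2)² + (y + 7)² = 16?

Tangency holds when the distance from the centre (2, −7) to the line equals the radius 4:
|1·2 + 3·(−7) − k| / √10 = 4
|k − (−19)| = 4√10.

k = −19 ± 4√10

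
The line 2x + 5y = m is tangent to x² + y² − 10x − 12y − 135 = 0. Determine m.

m = 40 ± 14√29

Tangency holds when the distance from the centre (5, 6) to the line equals the radius 14:
|2·5 + 5·6 − m| / √29 = 14
|m − (40)| = 14√29.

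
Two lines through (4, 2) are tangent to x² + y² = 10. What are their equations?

3x − y = 10 and x + 3y = 10

A line y − (2) = m(x − (4)) is tangent when its distance from (0, 0) is √10:
[m·(−4) − (−2)]² = 10(m² + 1)
3m² − 8m − 3 = 0, so m = 3 or m = −1/3.
With m = 3: 3x − y = 10. With m = −1/3: x + 3y = 10.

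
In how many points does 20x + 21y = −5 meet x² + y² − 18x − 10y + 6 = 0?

1

Substituting the line into the circle gives 841x² − 3538x + 3721 = 0.
Discriminant = (−3538)² − 4·841·(3721) = 0.
A repeated root: the line is tangent.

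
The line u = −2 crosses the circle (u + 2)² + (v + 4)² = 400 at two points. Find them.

(−2, −24) and (−2, 16)

The line gives u = −2. Substituting into the circle:
v² + 8v − 384 = 0
v = 16 or v = −24, giving (−2, 16) and (−2, −24).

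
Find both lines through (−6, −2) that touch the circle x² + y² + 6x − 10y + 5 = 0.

2x − 5y = −2 and 5x + 2y = −34

A line y − (−2) = m(x − (−6)) is tangent when its distance from (−3, 5) is √29:
[m·(3) − (7)]² = 29(m² + 1)
10m² + 21m − 10 = 0, so m = 2/5 or m = −5/2.
Through (−6, −2) these give 2x − 5y = −2 and 5x + 2y = −34.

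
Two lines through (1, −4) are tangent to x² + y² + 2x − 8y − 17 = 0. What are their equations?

3x + 5y = −17 and 5x − 3y = 17

A line y − (−4) = m(x − (1)) is tangent when its distance from (−1, 4) is √34:
(−2m − (8))² = 34(m² + 1)
15m² − 16m − 15 = 0, so m = −3/5 or m = 5/3.
Through (1, −4) these give 3x + 5y = −17 and 5x − 3y = 17.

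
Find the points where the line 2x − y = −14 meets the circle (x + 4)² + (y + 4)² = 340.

(−16, −18) and (0, 14)

Express y = 2x + 14 and substitute into the circle:
5x² + 80x = 0  ⟹  x² + 16x = 0
x = 0 or x = −16, giving (0, 14) and (−16, −18).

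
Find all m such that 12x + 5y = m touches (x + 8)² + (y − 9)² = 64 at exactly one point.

m = −155 or m = 53

Tangency holds when the distance from the centre (−8, 9) to the line equals the radius 8:
|12·(−8) + 5·9 − m| / √169 = 8
|m − (−51)| = 8·13, so m = 53 or m = −155.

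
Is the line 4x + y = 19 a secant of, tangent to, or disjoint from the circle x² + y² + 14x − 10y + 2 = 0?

disjoint

Centre (−7, 5), r² = 72. Distance² from centre to line = (−42)²/17 = 1764/17.
Since d² > r², the line lies outside the circle.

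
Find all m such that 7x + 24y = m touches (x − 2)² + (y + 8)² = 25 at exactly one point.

m = −303 or m = −53

The line touches the circle iff its distance from (2, −8) is 5:
|7·2 + 24·(−8) − m| / √625 = 5
|m − (−178)| = 5·25, so m = −53 or m = −303.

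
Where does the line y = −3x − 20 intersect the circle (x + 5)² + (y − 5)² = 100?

(−11, 13) and (−5, −5)

From the line, y = −3x − 20. Substituting:
10x² + 160x + 550 = 0  ⟹  x² + 16x + 55 = 0
x = −5 or x = −11, giving (−5, −5) and (−11, 13).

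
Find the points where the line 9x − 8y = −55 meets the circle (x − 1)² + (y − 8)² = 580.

(−15, −10) and (17, 26)

Express y = (55 + 9x)/8 and substitute into the circle:
145x² − 290x − 36975 = 0  ⟹  x² − 2x − 255 = 0
x = 17 or x = −15, giving (17, 26) and (−15, −10).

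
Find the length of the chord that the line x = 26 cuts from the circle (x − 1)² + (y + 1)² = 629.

4

Centre (1, −1), r² = 629. Perpendicular distance d from centre to line = |−25| / √1 = 25.
Half the chord is √(r² − d²) = √(4), so the full chord is 4.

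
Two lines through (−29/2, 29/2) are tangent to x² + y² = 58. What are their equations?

Let a tangent through (−29/2, 29/2) have slope m. Its distance from (0, 0) must equal √58:
(29/2m − (−29/2))² = 58(m² + 1)
21m² + 58m + 21 = 0, so m = −3/7 or m = −7/3.
Through (−29/2, 29/2) these give 3x + 7y = 58 and 7x + 3y = −58.

3x + 7y = 58 and 7x + 3y = −58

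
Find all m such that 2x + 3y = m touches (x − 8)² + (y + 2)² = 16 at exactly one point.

The line touches the circle iff its distance from (8, −2) is 4:
|2·8 + 3·(−2) − m| / √13 = 4
|m − (10)| = 4√13.

m = 10 ± 4√13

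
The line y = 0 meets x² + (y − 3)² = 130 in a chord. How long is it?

Substitute y = 0:
x² − 121 = 0
x = 11 or x = −11, giving (11, 0) and (−11, 0).
Chord length = distance between (11, 0) and (−11, 0) = √484 = 22.

22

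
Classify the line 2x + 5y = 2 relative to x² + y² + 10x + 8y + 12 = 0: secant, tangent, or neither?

neither

d² = (2·(−5) + 5·(−4) − (2))²/29 = 1024/29; r² = 29.
Since d² > r², the line lies outside the circle.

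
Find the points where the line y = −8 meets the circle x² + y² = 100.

From the line, y = −8. Substituting:
x² − 36 = 0
x = 6 or x = −6, giving (6, −8) and (−6, −8).

(−6, −8) and (6, −8)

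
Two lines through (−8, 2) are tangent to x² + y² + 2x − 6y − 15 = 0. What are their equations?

Write the tangent as mx − y + (2 − m·(−8)) = 0 and set its distance from the centre to 5:
(7m − (1))² = 25(m² + 1)
12m² − 7m − 12 = 0, so m = −3/4 or m = 4/3.
With m = −3/4: 3x + 4y = −16. With m = 4/3: 4x − 3y = −38.

3x + 4y = −16 and 4x − 3y = −38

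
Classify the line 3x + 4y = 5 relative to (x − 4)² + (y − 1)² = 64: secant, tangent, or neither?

secant

Substituting the line into the circle gives 25x² − 134x − 767 = 0.
Discriminant = (−134)² − 4·25·(−767) = 94656 > 0.
Two real roots: the line is a secant.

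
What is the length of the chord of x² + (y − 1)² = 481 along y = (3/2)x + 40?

The distance from (0, 1) to the line is 78/√13, and r² = 481.
Half the chord is √(r² − d²) = √(13), so the full chord is 2√13.

2√13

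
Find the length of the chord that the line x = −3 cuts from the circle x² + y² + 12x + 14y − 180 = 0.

32

The distance from (−6, −7) to the line is 3, and r² = 265.
Half the chord is √(r² − d²) = √(256), so the full chord is 32.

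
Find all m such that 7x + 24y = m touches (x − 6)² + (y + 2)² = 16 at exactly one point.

m = −106 or m = 94

The line touches the circle iff its distance from (6, −2) is 4:
|7·6 + 24·(−2) − m| / √625 = 4
|m − (−6)| = 4·25, so m = 94 or m = −106.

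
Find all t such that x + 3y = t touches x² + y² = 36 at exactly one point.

Tangency holds when the distance from the centre (0, 0) to the line equals the radius 6:
|1·0 + 3·0 − t| / √10 = 6
|t| = 6√10.

t = ±6√10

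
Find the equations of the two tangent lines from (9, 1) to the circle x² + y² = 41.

A line y − (1) = m(x − (9)) is tangent when its distance from (0, 0) is √41:
[m·(−9) − (−1)]² = 41(m² + 1)
20m² − 9m − 20 = 0, so m = 5/4 or m = −4/5.
With m = 5/4: 5x − 4y = 41. With m = −4/5: 4x + 5y = 41.

5x − 4y = 41 and 4x + 5y = 41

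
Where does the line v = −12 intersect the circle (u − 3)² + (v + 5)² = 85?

From the line, v = −12. Substituting:
u² − 6u − 27 = 0
u = 9 or u = −3, giving (9, −12) and (−3, −12).

(−3, −12) and (9, −12)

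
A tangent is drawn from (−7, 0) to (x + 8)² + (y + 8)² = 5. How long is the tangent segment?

With centre O = (−8, −8), |OP|² = 65 and r² = 5.
Power of the point: PT² = |PO|² − r² = 60, so PT = 2√15.

2√15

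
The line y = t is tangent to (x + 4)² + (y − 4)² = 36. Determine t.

The line touches the circle iff its distance from (−4, 4) is 6:
|0·(−4) + 1·4 − t| / √1 = 6
|t − (4)| = 6, so t = 10 or t = −2.

t = −2 or t = 10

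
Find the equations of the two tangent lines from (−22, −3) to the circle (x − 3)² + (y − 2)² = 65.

4x − 7y = −67 and x + 8y = −46

A line y − (−3) = m(x − (−22)) is tangent when its distance from (3, 2) is √65:
(25m − (5))² = 65(m² + 1)
56m² − 25m − 4 = 0, so m = 4/7 or m = −1/8.
With m = 4/7: 4x − 7y = −67. With m = −1/8: x + 8y = −46.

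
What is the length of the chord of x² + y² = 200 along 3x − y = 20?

Express y = 3x − 20 and substitute into the circle:
10x² − 120x + 200 = 0  ⟹  x² − 12x + 20 = 0
x = 10 or x = 2, giving (10, 10) and (2, −14).
|(10, 10) − (2, −14)| = √((8)² + (24)²) = 8√10.

8√10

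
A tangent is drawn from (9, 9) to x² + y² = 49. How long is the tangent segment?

Centre (0, 0), r² = 49. |PO|² = (9)² + (9)² = 162.
Power of the point: PT² = |PO|² − r² = 113, so PT = √113.

√113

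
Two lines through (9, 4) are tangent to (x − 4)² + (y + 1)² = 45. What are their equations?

Let a tangent through (9, 4) have slope m. Its distance from (4, −1) must equal 3√5:
(−5m − (−5))² = 45(m² + 1)
2m² + 5m + 2 = 0, so m = −1/2 or m = −2.
Through (9, 4) these give x + 2y = 17 and 2x + y = 22.

x + 2y = 17 and 2x + y = 22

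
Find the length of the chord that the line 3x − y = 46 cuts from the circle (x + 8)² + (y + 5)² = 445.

3√10

From the line, y = 3x − 46. Substituting:
10x² − 230x + 1300 = 0  ⟹  x² − 23x + 130 = 0
x = 13 or x = 10, giving (13, −7) and (10, −16).
|(13, −7) − (10, −16)| = √((3)² + (9)²) = 3√10.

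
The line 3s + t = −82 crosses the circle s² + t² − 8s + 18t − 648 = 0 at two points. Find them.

Substitute t = −3s − 82:
10s² + 430s + 4600 = 0  ⟹  s² + 43s + 460 = 0
s = −20 or s = −23, giving (−20, −22) and (−23, −13).

(−23, −13) and (−20, −22)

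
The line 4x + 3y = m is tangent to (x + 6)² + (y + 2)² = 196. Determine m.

For a tangent, require d(centre, line) = r = 14.
|4·(−6) + 3·(−2) − m| / √25 = 14
|m − (−30)| = 14·5, so m = 40 or m = −100.

m = −100 or m = 40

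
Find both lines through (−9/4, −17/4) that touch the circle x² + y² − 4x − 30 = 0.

A line y − (−17/4) = m(x − (−9/4)) is tangent when its distance from (2, 0) is √34:
(17/4m − (17/4))² = 34(m² + 1)
15m² + 34m + 15 = 0, so m = −3/5 or m = −5/3.
With m = −3/5: 3x + 5y = −28. With m = −5/3: 5x + 3y = −24.

3x + 5y = −28 and 5x + 3y = −24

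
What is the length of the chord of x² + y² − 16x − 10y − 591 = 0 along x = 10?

52

The distance from (8, 5) to the line is 2, and r² = 680.
Half the chord is √(r² − d²) = √(676), so the full chord is 52.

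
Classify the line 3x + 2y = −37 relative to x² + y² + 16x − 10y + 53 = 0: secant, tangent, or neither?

Substituting the line into the circle gives 13x² + 346x + 2321 = 0.
Δ = 119716 − 120692 = −976.
No real roots: the line does not meet the circle.

neither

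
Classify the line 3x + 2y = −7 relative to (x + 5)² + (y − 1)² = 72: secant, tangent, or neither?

secant

Substituting the line into the circle gives 13x² + 94x − 107 = 0.
Δ = 8836 − (−5564) = 14400.
Two real roots: the line is a secant.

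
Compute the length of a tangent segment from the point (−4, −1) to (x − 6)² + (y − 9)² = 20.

6√5

Centre (6, 9), r² = 20. |PO|² = (−10)² + (−10)² = 200.
The tangent meets the radius at right angles, so tangent² = |PO|² − r² = 200 − 20 = 180.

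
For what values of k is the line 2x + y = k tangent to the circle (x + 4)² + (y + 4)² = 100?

k = −12 ± 10√5

For a tangent, require d(centre, line) = r = 10.
|2·(−4) + 1·(−4) − k| / √5 = 10
|k − (−12)| = 10√5.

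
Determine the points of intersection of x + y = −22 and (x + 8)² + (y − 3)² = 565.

Substitute y = −x − 22:
2x² + 66x + 124 = 0  ⟹  x² + 33x + 62 = 0
x = −2 or x = −31, giving (−2, −20) and (−31, 9).

(−31, 9) and (−2, −20)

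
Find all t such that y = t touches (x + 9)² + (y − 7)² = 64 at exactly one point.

t = −1 or t = 15

Tangency holds when the distance from the centre (−9, 7) to the line equals the radius 8:
|0·(−9) + 1·7 − t| / √1 = 8
|t − (7)| = 8, so t = 15 or t = −1.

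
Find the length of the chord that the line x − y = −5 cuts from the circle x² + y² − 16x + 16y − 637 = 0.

Centre (8, −8), r² = 765. Perpendicular distance d from centre to line = |21| / √2 = 21/√2.
Chord = 2√(r² − d²) = 2·√(1089/2) = 33√2.

33√2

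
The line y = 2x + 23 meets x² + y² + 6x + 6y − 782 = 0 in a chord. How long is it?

24√5

Centre (−3, −3), r² = 800. Perpendicular distance d from centre to line = |20| / √5 = 20/√5.
Half the chord is √(r² − d²) = √(720), so the full chord is 24√5.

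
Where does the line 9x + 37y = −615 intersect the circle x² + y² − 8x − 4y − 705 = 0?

Substitute y = (−615 − 9x)/37:
1450x² + 1450x − 495900 = 0  ⟹  x² + x − 342 = 0
x = 18 or x = −19, giving (18, −21) and (−19, −12).

(−19, −12) and (18, −21)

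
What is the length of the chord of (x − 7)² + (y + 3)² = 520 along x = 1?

44

Centre (7, −3), r² = 520. Perpendicular distance d from centre to line = |6| / √1 = 6.
Half the chord is √(r² − d²) = √(484), so the full chord is 44.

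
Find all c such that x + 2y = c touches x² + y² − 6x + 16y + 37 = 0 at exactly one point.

Tangency holds when the distance from the centre (3, −8) to the line equals the radius 6:
|1·3 + 2·(−8) − c| / √5 = 6
|c − (−13)| = 6√5.

c = −13 ± 6√5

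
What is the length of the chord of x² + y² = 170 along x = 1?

The line gives x = 1. Substituting into the circle:
y² − 169 = 0
y = 13 or y = −13, giving (1, 13) and (1, −13).
|(1, 13) − (1, −13)| = √((0)² + (26)²) = 26.

26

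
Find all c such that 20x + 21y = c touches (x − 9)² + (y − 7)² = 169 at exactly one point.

c = −50 or c = 704

For a tangent, require d(centre, line) = r = 13.
|20·9 + 21·7 − c| / √841 = 13
|c − (327)| = 13·29, so c = 704 or c = −50.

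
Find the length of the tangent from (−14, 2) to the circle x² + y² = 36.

2√41

With centre O = (0, 0), |OP|² = 200 and r² = 36.
Power of the point: PT² = |PO|² − r² = 164, so PT = 2√41.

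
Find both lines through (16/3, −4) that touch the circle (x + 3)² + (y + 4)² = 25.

3x + 4y = 0 and 3x − 4y = 32

Let a tangent through (16/3, −4) have slope m. Its distance from (−3, −4) must equal 5:
(−25/3m − (0))² = 25(m² + 1)
16m² − 9 = 0, so m = −3/4 or m = 3/4.
With m = −3/4: 3x + 4y = 0. With m = 3/4: 3x − 4y = 32.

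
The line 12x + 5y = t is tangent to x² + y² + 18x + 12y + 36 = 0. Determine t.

t = −255 or t = −21

Tangency holds when the distance from the centre (−9, −6) to the line equals the radius 9:
|12·(−9) + 5·(−6) − t| / √169 = 9
|t − (−138)| = 9·13, so t = −21 or t = −255.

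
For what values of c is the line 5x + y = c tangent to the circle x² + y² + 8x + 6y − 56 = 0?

c = −23 ± 9√26

Tangency holds when the distance from the centre (−4, −3) to the line equals the radius 9:
|5·(−4) + 1·(−3) − c| / √26 = 9
|c − (−23)| = 9√26.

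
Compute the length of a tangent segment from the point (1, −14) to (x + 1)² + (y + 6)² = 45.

The centre is (−1, −6) and r = 3√5. The square of the distance from P to the centre is 4 + 64 = 68.
Power of the point: PT² = |PO|² − r² = 23, so PT = √23.

√23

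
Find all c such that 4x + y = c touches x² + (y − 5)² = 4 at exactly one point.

c = 5 ± 2√17

Tangency holds when the distance from the centre (0, 5) to the line equals the radius 2:
|4·0 + 1·5 − c| / √17 = 2
|c − (5)| = 2√17.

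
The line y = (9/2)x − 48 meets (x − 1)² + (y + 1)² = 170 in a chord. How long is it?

Centre (1, −1), r² = 170. Perpendicular distance d from centre to line = |−85| / √85 = 85/√85.
Chord = 2√(r² − d²) = 2·√(85) = 2√85.

2√85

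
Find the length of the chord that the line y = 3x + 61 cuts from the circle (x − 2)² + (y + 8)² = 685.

7√10

Substitute y = 3x + 61:
10x² + 410x + 4080 = 0  ⟹  x² + 41x + 408 = 0
x = −17 or x = −24, giving (−17, 10) and (−24, −11).
|(−17, 10) − (−24, −11)| = √((7)² + (21)²) = 7√10.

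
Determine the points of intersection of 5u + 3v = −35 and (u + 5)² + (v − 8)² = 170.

(−16, 15) and (−4, −5)

From the line, v = (−35 − 5u)/3. Substituting:
34u² + 680u + 2176 = 0  ⟹  u² + 20u + 64 = 0
u = −4 or u = −16, giving (−4, −5) and (−16, 15).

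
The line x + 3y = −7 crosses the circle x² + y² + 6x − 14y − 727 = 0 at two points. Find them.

Substitute y = (−7 − x)/3:
10x² + 110x − 6200 = 0  ⟹  x² + 11x − 620 = 0
x = 20 or x = −31, giving (20, −9) and (−31, 8).

(−31, 8) and (20, −9)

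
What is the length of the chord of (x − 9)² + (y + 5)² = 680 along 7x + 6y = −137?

The distance from (9, −5) to the line is 170/√85, and r² = 680.
Half the chord is √(r² − d²) = √(340), so the full chord is 4√85.

4√85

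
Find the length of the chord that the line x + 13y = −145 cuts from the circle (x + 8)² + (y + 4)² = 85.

The distance from (−8, −4) to the line is 85/√170, and r² = 85.
Half the chord is √(r² − d²) = √(85/2), so the full chord is √170.

√170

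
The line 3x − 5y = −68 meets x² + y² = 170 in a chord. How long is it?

Express y = (68 + 3x)/5 and substitute into the circle:
34x² + 408x + 374 = 0  ⟹  x² + 12x + 11 = 0
x = −1 or x = −11, giving (−1, 13) and (−11, 7).
|(−1, 13) − (−11, 7)| = √((10)² + (6)²) = 2√34.

2√34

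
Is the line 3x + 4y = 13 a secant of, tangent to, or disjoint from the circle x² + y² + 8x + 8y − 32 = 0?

disjoint

Substituting the line into the circle gives 25x² − 46x + 73 = 0.
Δ = 2116 − 7300 = −5184.
No real roots: the line does not meet the circle.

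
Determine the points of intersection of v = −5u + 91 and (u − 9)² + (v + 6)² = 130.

(18, 1) and (20, −9)

Express v = −5u + 91 and substitute into the circle:
26u² − 988u + 9360 = 0  ⟹  u² − 38u + 360 = 0
u = 20 or u = 18, giving (20, −9) and (18, 1).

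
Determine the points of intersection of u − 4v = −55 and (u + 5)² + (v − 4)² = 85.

Express v = (55 + u)/4 and substitute into the circle:
17u² + 238u + 561 = 0  ⟹  u² + 14u + 33 = 0
u = −3 or u = −11, giving (−3, 13) and (−11, 11).

(−11, 11) and (−3, 13)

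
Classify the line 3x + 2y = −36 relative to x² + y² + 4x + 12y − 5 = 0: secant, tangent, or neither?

secant

Substituting the line into the circle gives 13x² + 160x + 412 = 0.
Discriminant = (160)² − 4·13·(412) = 4176 > 0.
Two real roots: the line is a secant.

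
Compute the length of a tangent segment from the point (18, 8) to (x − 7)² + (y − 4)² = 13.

The centre is (7, 4) and r = √13. The square of the distance from P to the centre is 121 + 16 = 137.
By the tangent–radius right angle, tangent length = √(|PO|² − r²) = √124 = 2√31.

2√31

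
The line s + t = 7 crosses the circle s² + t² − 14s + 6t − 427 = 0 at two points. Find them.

From the line, t = −s + 7. Substituting:
2s² − 34s − 336 = 0  ⟹  s² − 17s − 168 = 0
s = 24 or s = −7, giving (24, −17) and (−7, 14).

(−7, 14) and (24, −17)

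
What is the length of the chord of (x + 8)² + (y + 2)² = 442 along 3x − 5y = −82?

Centre (−8, −2), r² = 442. Perpendicular distance d from centre to line = |68| / √34 = 68/√34.
Chord = 2√(r² − d²) = 2·√(306) = 6√34.

6√34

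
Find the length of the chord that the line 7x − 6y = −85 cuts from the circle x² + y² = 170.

2√85

From the line, y = (85 + 7x)/6. Substituting:
85x² + 1190x + 1105 = 0  ⟹  x² + 14x + 13 = 0
x = −1 or x = −13, giving (−1, 13) and (−13, −1).
|(−1, 13) − (−13, −1)| = √((12)² + (14)²) = 2√85.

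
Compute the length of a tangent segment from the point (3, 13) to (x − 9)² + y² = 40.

√165

Centre (9, 0), r² = 40. |PO|² = (−6)² + (13)² = 205.
Power of the point: PT² = |PO|² − r² = 165, so PT = √165.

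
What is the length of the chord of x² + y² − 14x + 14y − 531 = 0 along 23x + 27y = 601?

√1258

Centre (7, −7), r² = 629. Perpendicular distance d from centre to line = |−629| / √1258 = 629/√1258.
Half the chord is √(r² − d²) = √(629/2), so the full chord is √1258.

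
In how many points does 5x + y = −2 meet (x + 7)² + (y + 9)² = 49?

0

Substituting the line into the circle gives 26x² − 56x + 49 = 0.
Δ = 3136 − 5096 = −1960.
No real roots: the line does not meet the circle.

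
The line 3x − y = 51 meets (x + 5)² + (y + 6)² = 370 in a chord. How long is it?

2√10

Express y = 3x − 51 and substitute into the circle:
10x² − 260x + 1680 = 0  ⟹  x² − 26x + 168 = 0
x = 14 or x = 12, giving (14, −9) and (12, −15).
|(14, −9) − (12, −15)| = √((2)² + (6)²) = 2√10.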